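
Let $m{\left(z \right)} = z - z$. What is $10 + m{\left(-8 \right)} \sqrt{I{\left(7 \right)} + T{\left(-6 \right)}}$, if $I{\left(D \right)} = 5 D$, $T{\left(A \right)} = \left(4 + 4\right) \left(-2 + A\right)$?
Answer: $10$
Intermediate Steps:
$T{\left(A \right)} = -16 + 8 A$ ($T{\left(A \right)} = 8 \left(-2 + A\right) = -16 + 8 A$)
$m{\left(z \right)} = 0$
$10 + m{\left(-8 \right)} \sqrt{I{\left(7 \right)} + T{\left(-6 \right)}} = 10 + 0 \sqrt{5 \cdot 7 + \left(-16 + 8 \left(-6\right)\right)} = 10 + 0 \sqrt{35 - 64} = 10 + 0 \sqrt{-29} = 10 + 0 i \sqrt{29} = 10 + 0 = 10$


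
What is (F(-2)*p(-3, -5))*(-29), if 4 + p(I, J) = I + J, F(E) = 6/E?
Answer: -1044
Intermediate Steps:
p(I, J) = -4 + I + J (p(I, J) = -4 + (I + J) = -4 + I + J)
(F(-2)*p(-3, -5))*(-29) = ((6/(-2))*(-4 - 3 - 5))*(-29) = ((6*(-1/2))*(-12))*(-29) = -3*(-12)*(-29) = 36*(-29) = -1044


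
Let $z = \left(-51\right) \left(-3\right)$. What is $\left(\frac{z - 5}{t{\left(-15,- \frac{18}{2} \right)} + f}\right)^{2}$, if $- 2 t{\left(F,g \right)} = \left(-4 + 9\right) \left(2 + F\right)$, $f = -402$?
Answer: $\frac{87616}{546121} \approx 0.16043$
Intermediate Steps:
$t{\left(F,g \right)} = -5 - \frac{5 F}{2}$ ($t{\left(F,g \right)} = - \frac{\left(-4 + 9\right) \left(2 + F\right)}{2} = - \frac{5 \left(2 + F\right)}{2} = - \frac{10 + 5 F}{2} = -5 - \frac{5 F}{2}$)
$z = 153$
$\left(\frac{z - 5}{t{\left(-15,- \frac{18}{2} \right)} + f}\right)^{2} = \left(\frac{153 - 5}{\left(-5 - - \frac{75}{2}\right) - 402}\right)^{2} = \left(\frac{153 + \left(3 - 8\right)}{\left(-5 + \frac{75}{2}\right) - 402}\right)^{2} = \left(\frac{153 - 5}{\frac{65}{2} - 402}\right)^{2} = \left(\frac{148}{- \frac{739}{2}}\right)^{2} = \left(148 \left(- \frac{2}{739}\right)\right)^{2} = \left(- \frac{296}{739}\right)^{2} = \frac{87616}{546121}$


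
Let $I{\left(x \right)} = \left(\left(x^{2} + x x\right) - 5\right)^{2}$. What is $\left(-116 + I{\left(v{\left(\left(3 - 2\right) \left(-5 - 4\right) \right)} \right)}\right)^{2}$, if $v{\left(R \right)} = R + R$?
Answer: $170844168889$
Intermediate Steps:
$v{\left(R \right)} = 2 R$
$I{\left(x \right)} = \left(-5 + 2 x^{2}\right)^{2}$ ($I{\left(x \right)} = \left(\left(x^{2} + x^{2}\right) - 5\right)^{2} = \left(2 x^{2} - 5\right)^{2} = \left(-5 + 2 x^{2}\right)^{2}$)
$\left(-116 + I{\left(v{\left(\left(3 - 2\right) \left(-5 - 4\right) \right)} \right)}\right)^{2} = \left(-116 + \left(-5 + 2 \left(2 \left(3 - 2\right) \left(-5 - 4\right)\right)^{2}\right)^{2}\right)^{2} = \left(-116 + \left(-5 + 2 \left(2 \cdot 1 \left(-9\right)\right)^{2}\right)^{2}\right)^{2} = \left(-116 + \left(-5 + 2 \left(2 \left(-9\right)\right)^{2}\right)^{2}\right)^{2} = \left(-116 + \left(-5 + 2 \left(-18\right)^{2}\right)^{2}\right)^{2} = \left(-116 + \left(-5 + 2 \cdot 324\right)^{2}\right)^{2} = \left(-116 + \left(-5 + 648\right)^{2}\right)^{2} = \left(-116 + 643^{2}\right)^{2} = \left(-116 + 413449\right)^{2} = 413333^{2} = 170844168889$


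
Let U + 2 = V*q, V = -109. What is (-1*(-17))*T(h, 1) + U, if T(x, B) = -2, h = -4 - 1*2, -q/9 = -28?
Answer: -27504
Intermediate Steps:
q = 252 (q = -9*(-28) = 252)
h = -6 (h = -4 - 2 = -6)
U = -27470 (U = -2 - 109*252 = -2 - 27468 = -27470)
(-1*(-17))*T(h, 1) + U = -1*(-17)*(-2) - 27470 = 17*(-2) - 27470 = -34 - 27470 = -27504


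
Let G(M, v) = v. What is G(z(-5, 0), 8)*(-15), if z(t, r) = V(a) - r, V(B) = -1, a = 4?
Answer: -120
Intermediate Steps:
z(t, r) = -1 - r
G(z(-5, 0), 8)*(-15) = 8*(-15) = -120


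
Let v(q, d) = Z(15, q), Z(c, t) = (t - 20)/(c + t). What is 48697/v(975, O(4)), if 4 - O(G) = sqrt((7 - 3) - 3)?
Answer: 9642006/191 ≈ 50482.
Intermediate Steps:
O(G) = 3 (O(G) = 4 - sqrt((7 - 3) - 3) = 4 - sqrt(4 - 3) = 4 - sqrt(1) = 4 - 1*1 = 4 - 1 = 3)
Z(c, t) = (-20 + t)/(c + t)
v(q, d) = (-20 + q)/(15 + q)
48697/v(975, O(4)) = 48697/(((-20 + 975)/(15 + 975))) = 48697/((955/990)) = 48697/(((1/990)*955)) = 48697/(191/198) = 48697*(198/191) = 9642006/191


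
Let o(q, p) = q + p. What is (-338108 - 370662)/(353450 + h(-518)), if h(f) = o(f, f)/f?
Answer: -354385/176726 ≈ -2.0053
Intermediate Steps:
o(q, p) = p + q
h(f) = 2 (h(f) = (f + f)/f = (2*f)/f = 2)
(-338108 - 370662)/(353450 + h(-518)) = (-338108 - 370662)/(353450 + 2) = -708770/353452 = -708770*1/353452 = -354385/176726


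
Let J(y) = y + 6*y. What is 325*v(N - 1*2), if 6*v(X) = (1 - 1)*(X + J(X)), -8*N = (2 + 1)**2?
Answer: 0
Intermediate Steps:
J(y) = 7*y
N = -9/8 (N = -(2 + 1)**2/8 = -1/8*3**2 = -1/8*9 = -9/8 ≈ -1.1250)
v(X) = 0 (v(X) = ((1 - 1)*(X + 7*X))/6 = (0*(8*X))/6 = (1/6)*0 = 0)
325*v(N - 1*2) = 325*0 = 0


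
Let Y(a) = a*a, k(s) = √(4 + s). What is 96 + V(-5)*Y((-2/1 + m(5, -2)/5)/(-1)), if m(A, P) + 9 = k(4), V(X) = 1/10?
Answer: 24369/250 - 38*√2/125 ≈ 97.046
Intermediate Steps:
V(X) = ⅒ (V(X) = 1*(⅒) = ⅒)
m(A, P) = -9 + 2*√2 (m(A, P) = -9 + √(4 + 4) = -9 + √8 = -9 + 2*√2)
Y(a) = a²
96 + V(-5)*Y((-2/1 + m(5, -2)/5)/(-1)) = 96 + ((-2/1 + (-9 + 2*√2)/5)/(-1))²/10 = 96 + ((-2*1 + (-9 + 2*√2)*(⅕))*(-1))²/10 = 96 + ((-2 + (-9/5 + 2*√2/5))*(-1))²/10 = 96 + ((-19/5 + 2*√2/5)*(-1))²/10 = 96 + (19/5 - 2*√2/5)²/10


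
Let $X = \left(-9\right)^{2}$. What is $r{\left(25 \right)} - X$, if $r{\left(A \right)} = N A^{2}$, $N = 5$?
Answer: $3044$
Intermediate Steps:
$r{\left(A \right)} = 5 A^{2}$
$X = 81$
$r{\left(25 \right)} - X = 5 \cdot 25^{2} - 81 = 5 \cdot 625 - 81 = 3125 - 81 = 3044$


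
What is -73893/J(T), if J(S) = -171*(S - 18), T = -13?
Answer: -24631/1767 ≈ -13.939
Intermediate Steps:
J(S) = 3078 - 171*S (J(S) = -171*(-18 + S) = 3078 - 171*S)
-73893/J(T) = -73893/(3078 - 171*(-13)) = -73893/(3078 + 2223) = -73893/5301 = -73893*1/5301 = -24631/1767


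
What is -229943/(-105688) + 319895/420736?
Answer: 16319295101/5558343296 ≈ 2.9360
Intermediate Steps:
-229943/(-105688) + 319895/420736 = -229943*(-1/105688) + 319895*(1/420736) = 229943/105688 + 319895/420736 = 16319295101/5558343296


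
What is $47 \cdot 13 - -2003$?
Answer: $2614$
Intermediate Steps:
$47 \cdot 13 - -2003 = 611 + 2003 = 2614$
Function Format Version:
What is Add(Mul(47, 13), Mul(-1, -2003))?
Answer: 2614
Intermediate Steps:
Add(Mul(47, 13), Mul(-1, -2003)) = Add(611, 2003) = 2614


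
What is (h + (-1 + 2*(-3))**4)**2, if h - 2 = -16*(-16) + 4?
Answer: 7091569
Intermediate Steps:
h = 262 (h = 2 + (-16*(-16) + 4) = 2 + (256 + 4) = 2 + 260 = 262)
(h + (-1 + 2*(-3))**4)**2 = (262 + (-1 + 2*(-3))**4)**2 = (262 + (-1 - 6)**4)**2 = (262 + (-7)**4)**2 = (262 + 2401)**2 = 2663**2 = 7091569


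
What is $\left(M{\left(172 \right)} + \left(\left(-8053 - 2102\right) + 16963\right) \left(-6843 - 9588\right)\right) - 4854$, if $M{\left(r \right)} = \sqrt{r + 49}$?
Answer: $-111867102 + \sqrt{221} \approx -1.1187 \cdot 10^{8}$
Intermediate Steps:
$M{\left(r \right)} = \sqrt{49 + r}$
$\left(M{\left(172 \right)} + \left(\left(-8053 - 2102\right) + 16963\right) \left(-6843 - 9588\right)\right) - 4854 = \left(\sqrt{49 + 172} + \left(\left(-8053 - 2102\right) + 16963\right) \left(-6843 - 9588\right)\right) - 4854 = \left(\sqrt{221} + \left(-10155 + 16963\right) \left(-16431\right)\right) - 4854 = \left(\sqrt{221} + 6808 \left(-16431\right)\right) - 4854 = \left(\sqrt{221} - 111862248\right) - 4854 = \left(-111862248 + \sqrt{221}\right) - 4854 = -111867102 + \sqrt{221}$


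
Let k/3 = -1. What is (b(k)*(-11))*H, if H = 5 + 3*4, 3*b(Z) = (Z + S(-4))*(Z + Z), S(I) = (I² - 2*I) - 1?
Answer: 7480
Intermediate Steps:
k = -3 (k = 3*(-1) = -3)
S(I) = -1 + I² - 2*I
b(Z) = 2*Z*(23 + Z)/3 (b(Z) = ((Z + (-1 + (-4)² - 2*(-4)))*(Z + Z))/3 = ((Z + (-1 + 16 + 8))*(2*Z))/3 = ((Z + 23)*(2*Z))/3 = ((23 + Z)*(2*Z))/3 = (2*Z*(23 + Z))/3 = 2*Z*(23 + Z)/3)
H = 17 (H = 5 + 12 = 17)
(b(k)*(-11))*H = (((⅔)*(-3)*(23 - 3))*(-11))*17 = (((⅔)*(-3)*20)*(-11))*17 = -40*(-11)*17 = 440*17 = 7480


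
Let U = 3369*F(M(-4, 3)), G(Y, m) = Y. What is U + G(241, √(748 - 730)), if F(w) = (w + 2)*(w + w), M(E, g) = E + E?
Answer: 323665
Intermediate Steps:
M(E, g) = 2*E
F(w) = 2*w*(2 + w) (F(w) = (2 + w)*(2*w) = 2*w*(2 + w))
U = 323424 (U = 3369*(2*(2*(-4))*(2 + 2*(-4))) = 3369*(2*(-8)*(2 - 8)) = 3369*(2*(-8)*(-6)) = 3369*96 = 323424)
U + G(241, √(748 - 730)) = 323424 + 241 = 323665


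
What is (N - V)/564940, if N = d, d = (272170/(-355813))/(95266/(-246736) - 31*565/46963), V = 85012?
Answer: -4750860478599472913/31571812621560071635 ≈ -0.15048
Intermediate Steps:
d = 225268552969040/223540996364641 (d = (272170*(-1/355813))/(95266*(-1/246736) - 17515*1/46963) = -272170/(355813*(-47633/123368 - 17515/46963)) = -272170/(355813*(-628254157/827675912)) = -272170/355813*(-827675912/628254157) = 225268552969040/223540996364641 ≈ 1.0077)
N = 225268552969040/223540996364641 ≈ 1.0077
(N - V)/564940 = (225268552969040/223540996364641 - 1*85012)/564940 = (225268552969040/223540996364641 - 85012)*(1/564940) = -19003441914397891652/223540996364641*1/564940 = -4750860478599472913/31571812621560071635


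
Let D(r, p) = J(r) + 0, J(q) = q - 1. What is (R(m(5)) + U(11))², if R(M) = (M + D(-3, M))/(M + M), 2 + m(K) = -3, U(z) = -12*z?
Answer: 1718721/100 ≈ 17187.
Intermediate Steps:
J(q) = -1 + q
D(r, p) = -1 + r (D(r, p) = (-1 + r) + 0 = -1 + r)
m(K) = -5 (m(K) = -2 - 3 = -5)
R(M) = (-4 + M)/(2*M) (R(M) = (M + (-1 - 3))/(M + M) = (M - 4)/((2*M)) = (-4 + M)*(1/(2*M)) = (-4 + M)/(2*M))
(R(m(5)) + U(11))² = ((½)*(-4 - 5)/(-5) - 12*11)² = ((½)*(-⅕)*(-9) - 132)² = (9/10 - 132)² = (-1311/10)² = 1718721/100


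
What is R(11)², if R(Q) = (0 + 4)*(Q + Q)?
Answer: 7744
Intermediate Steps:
R(Q) = 8*Q (R(Q) = 4*(2*Q) = 8*Q)
R(11)² = (8*11)² = 88² = 7744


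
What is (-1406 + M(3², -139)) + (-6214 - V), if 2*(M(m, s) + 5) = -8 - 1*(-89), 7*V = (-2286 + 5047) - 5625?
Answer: -100455/14 ≈ -7175.4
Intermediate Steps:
V = -2864/7 (V = ((-2286 + 5047) - 5625)/7 = (2761 - 5625)/7 = (⅐)*(-2864) = -2864/7 ≈ -409.14)
M(m, s) = 71/2 (M(m, s) = -5 + (-8 - 1*(-89))/2 = -5 + (-8 + 89)/2 = -5 + (½)*81 = -5 + 81/2 = 71/2)
(-1406 + M(3², -139)) + (-6214 - V) = (-1406 + 71/2) + (-6214 - 1*(-2864/7)) = -2741/2 + (-6214 + 2864/7) = -2741/2 - 40634/7 = -100455/14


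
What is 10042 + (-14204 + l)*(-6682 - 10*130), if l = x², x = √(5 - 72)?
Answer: 113921164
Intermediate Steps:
x = I*√67 (x = √(-67) = I*√67 ≈ 8.1853*I)
l = -67 (l = (I*√67)² = -67)
10042 + (-14204 + l)*(-6682 - 10*130) = 10042 + (-14204 - 67)*(-6682 - 10*130) = 10042 - 14271*(-6682 - 1300) = 10042 - 14271*(-7982) = 10042 + 113911122 = 113921164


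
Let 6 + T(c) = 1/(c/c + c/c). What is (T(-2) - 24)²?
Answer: 3481/4 ≈ 870.25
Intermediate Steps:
T(c) = -11/2 (T(c) = -6 + 1/(c/c + c/c) = -6 + 1/(1 + 1) = -6 + 1/2 = -6 + ½ = -11/2)
(T(-2) - 24)² = (-11/2 - 24)² = (-59/2)² = 3481/4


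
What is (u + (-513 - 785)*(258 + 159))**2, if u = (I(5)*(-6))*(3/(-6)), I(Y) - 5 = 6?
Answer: 292933160289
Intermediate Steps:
I(Y) = 11 (I(Y) = 5 + 6 = 11)
u = 33 (u = (11*(-6))*(3/(-6)) = -198*(-1)/6 = -66*(-1/2) = 33)
(u + (-513 - 785)*(258 + 159))**2 = (33 + (-513 - 785)*(258 + 159))**2 = (33 - 1298*417)**2 = (33 - 541266)**2 = (-541233)**2 = 292933160289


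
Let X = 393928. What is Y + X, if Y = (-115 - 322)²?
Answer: 584897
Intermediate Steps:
Y = 190969 (Y = (-437)² = 190969)
Y + X = 190969 + 393928 = 584897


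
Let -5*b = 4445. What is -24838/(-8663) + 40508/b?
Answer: -328839822/7701407 ≈ -42.699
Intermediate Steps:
b = -889 (b = -⅕*4445 = -889)
-24838/(-8663) + 40508/b = -24838/(-8663) + 40508/(-889) = -24838*(-1/8663) + 40508*(-1/889) = 24838/8663 - 40508/889 = -328839822/7701407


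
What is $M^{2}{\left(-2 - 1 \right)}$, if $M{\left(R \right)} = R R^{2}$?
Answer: $729$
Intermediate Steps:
$M{\left(R \right)} = R^{3}$
$M^{2}{\left(-2 - 1 \right)} = \left(\left(-2 - 1\right)^{3}\right)^{2} = \left(\left(-3\right)^{3}\right)^{2} = \left(-27\right)^{2} = 729$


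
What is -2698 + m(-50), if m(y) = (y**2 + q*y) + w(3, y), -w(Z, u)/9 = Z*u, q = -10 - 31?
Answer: 3202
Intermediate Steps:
q = -41
w(Z, u) = -9*Z*u
m(y) = y**2 - 68*y (m(y) = (y**2 - 41*y) - 9*3*y = (y**2 - 41*y) - 27*y = y**2 - 68*y)
-2698 + m(-50) = -2698 - 50*(-68 - 50) = -2698 - 50*(-118) = -2698 + 5900 = 3202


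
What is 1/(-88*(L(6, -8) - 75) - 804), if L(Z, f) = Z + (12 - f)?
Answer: 1/3508 ≈ 0.00028506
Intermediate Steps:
L(Z, f) = 12 + Z - f
1/(-88*(L(6, -8) - 75) - 804) = 1/(-88*((12 + 6 - 1*(-8)) - 75) - 804) = 1/(-88*((12 + 6 + 8) - 75) - 804) = 1/(-88*(26 - 75) - 804) = 1/(-88*(-49) - 804) = 1/(4312 - 804) = 1/3508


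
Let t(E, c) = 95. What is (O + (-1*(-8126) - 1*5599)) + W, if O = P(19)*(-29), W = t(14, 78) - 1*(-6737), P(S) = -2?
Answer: 9417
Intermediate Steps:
W = 6832 (W = 95 - 1*(-6737) = 95 + 6737 = 6832)
O = 58 (O = -2*(-29) = 58)
(O + (-1*(-8126) - 1*5599)) + W = (58 + (-1*(-8126) - 1*5599)) + 6832 = (58 + (8126 - 5599)) + 6832 = (58 + 2527) + 6832 = 2585 + 6832 = 9417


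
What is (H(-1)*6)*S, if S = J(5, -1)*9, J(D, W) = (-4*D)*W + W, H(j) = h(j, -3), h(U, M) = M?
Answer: -3078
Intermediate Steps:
H(j) = -3
J(D, W) = W - 4*D*W (J(D, W) = -4*D*W + W = W - 4*D*W)
S = 171 (S = -(1 - 4*5)*9 = -(1 - 20)*9 = -1*(-19)*9 = 19*9 = 171)
(H(-1)*6)*S = -3*6*171 = -18*171 = -3078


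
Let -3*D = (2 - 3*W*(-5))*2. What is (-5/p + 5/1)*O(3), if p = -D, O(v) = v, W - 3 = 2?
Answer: 2265/154 ≈ 14.708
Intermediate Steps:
W = 5 (W = 3 + 2 = 5)
D = -154/3 (D = -(2 - 3*5*(-5))*2/3 = -(2 - 15*(-5))*2/3 = -(2 + 75)*2/3 = -77*2/3 = -⅓*154 = -154/3 ≈ -51.333)
p = 154/3 (p = -1*(-154/3) = 154/3 ≈ 51.333)
(-5/p + 5/1)*O(3) = (-5/154/3 + 5/1)*3 = (-5*3/154 + 5*1)*3 = (-15/154 + 5)*3 = (755/154)*3 = 2265/154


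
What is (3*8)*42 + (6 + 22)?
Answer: 1036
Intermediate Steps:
(3*8)*42 + (6 + 22) = 24*42 + 28 = 1008 + 28 = 1036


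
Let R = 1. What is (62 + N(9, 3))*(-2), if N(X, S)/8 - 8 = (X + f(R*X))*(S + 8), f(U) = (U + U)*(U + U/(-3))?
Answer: -20844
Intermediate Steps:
f(U) = 4*U²/3 (f(U) = (2*U)*(U + U*(-⅓)) = (2*U)*(U - U/3) = (2*U)*(2*U/3) = 4*U²/3)
N(X, S) = 64 + 8*(8 + S)*(X + 4*X²/3) (N(X, S) = 64 + 8*((X + 4*(1*X)²/3)*(S + 8)) = 64 + 8*((X + 4*X²/3)*(8 + S)) = 64 + 8*((8 + S)*(X + 4*X²/3)) = 64 + 8*(8 + S)*(X + 4*X²/3))
(62 + N(9, 3))*(-2) = (62 + (64 + 64*9 + (256/3)*9² + 8*3*9 + (32/3)*3*9²))*(-2) = (62 + (64 + 576 + (256/3)*81 + 216 + (32/3)*3*81))*(-2) = (62 + (64 + 576 + 6912 + 216 + 2592))*(-2) = (62 + 10360)*(-2) = 10422*(-2) = -20844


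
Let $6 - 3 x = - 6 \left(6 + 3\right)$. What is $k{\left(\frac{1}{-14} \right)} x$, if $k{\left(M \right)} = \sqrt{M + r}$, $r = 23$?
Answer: $\frac{10 \sqrt{4494}}{7} \approx 95.768$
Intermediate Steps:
$k{\left(M \right)} = \sqrt{23 + M}$ ($k{\left(M \right)} = \sqrt{M + 23} = \sqrt{23 + M}$)
$x = 20$ ($x = 2 - \frac{\left(-6\right) \left(6 + 3\right)}{3} = 2 - \frac{\left(-6\right) 9}{3} = 2 - -18 = 2 + 18 = 20$)
$k{\left(\frac{1}{-14} \right)} x = \sqrt{23 + \frac{1}{-14}} \cdot 20 = \sqrt{23 - \frac{1}{14}} \cdot 20 = \sqrt{\frac{321}{14}} \cdot 20 = \frac{\sqrt{4494}}{14} \cdot 20 = \frac{10 \sqrt{4494}}{7}$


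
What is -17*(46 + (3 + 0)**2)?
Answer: -935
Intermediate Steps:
-17*(46 + (3 + 0)**2) = -17*(46 + 3**2) = -17*(46 + 9) = -17*55 = -935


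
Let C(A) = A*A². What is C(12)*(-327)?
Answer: -565056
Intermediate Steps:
C(A) = A³
C(12)*(-327) = 12³*(-327) = 1728*(-327) = -565056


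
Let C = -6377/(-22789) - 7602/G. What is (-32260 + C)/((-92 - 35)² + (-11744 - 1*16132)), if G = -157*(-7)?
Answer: 115445930645/42029274131 ≈ 2.7468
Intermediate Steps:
G = 1099
C = -23747665/3577873 (C = -6377/(-22789) - 7602/1099 = -6377*(-1/22789) - 7602*1/1099 = 6377/22789 - 1086/157 = -23747665/3577873 ≈ -6.6374)
(-32260 + C)/((-92 - 35)² + (-11744 - 1*16132)) = (-32260 - 23747665/3577873)/((-92 - 35)² + (-11744 - 1*16132)) = -115445930645/(3577873*((-127)² + (-11744 - 16132))) = -115445930645/(3577873*(16129 - 27876)) = -115445930645/3577873/(-11747) = -115445930645/3577873*(-1/11747) = 115445930645/42029274131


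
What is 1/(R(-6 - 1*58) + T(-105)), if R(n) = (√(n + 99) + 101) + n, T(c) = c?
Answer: -68/4589 - √35/4589 ≈ -0.016107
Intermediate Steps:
R(n) = 101 + n + √(99 + n) (R(n) = (√(99 + n) + 101) + n = (101 + √(99 + n)) + n = 101 + n + √(99 + n))
1/(R(-6 - 1*58) + T(-105)) = 1/((101 + (-6 - 1*58) + √(99 + (-6 - 1*58))) - 105) = 1/((101 + (-6 - 58) + √(99 + (-6 - 58))) - 105) = 1/((101 - 64 + √(99 - 64)) - 105) = 1/((101 - 64 + √35) - 105) = 1/((37 + √35) - 105) = 1/(-68 + √35)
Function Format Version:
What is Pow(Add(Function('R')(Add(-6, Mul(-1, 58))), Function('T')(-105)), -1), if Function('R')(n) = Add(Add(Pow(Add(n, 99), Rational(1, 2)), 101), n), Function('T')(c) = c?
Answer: Add(Rational(-68, 4589), Mul(Rational(-1, 4589), Pow(35, Rational(1, 2)))) ≈ -0.016107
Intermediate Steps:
Function('R')(n) = Add(101, n, Pow(Add(99, n), Rational(1, 2))) (Function('R')(n) = Add(Add(Pow(Add(99, n), Rational(1, 2)), 101), n) = Add(Add(101, Pow(Add(99, n), Rational(1, 2))), n) = Add(101, n, Pow(Add(99, n), Rational(1, 2))))
Pow(Add(Function('R')(Add(-6, Mul(-1, 58))), Function('T')(-105)), -1) = Pow(Add(Add(101, Add(-6, Mul(-1, 58)), Pow(Add(99, Add(-6, Mul(-1, 58))), Rational(1, 2))), -105), -1) = Pow(Add(Add(101, Add(-6, -58), Pow(Add(99, Add(-6, -58)), Rational(1, 2))), -105), -1) = Pow(Add(Add(101, -64, Pow(Add(99, -64), Rational(1, 2))), -105), -1) = Pow(Add(Add(101, -64, Pow(35, Rational(1, 2))), -105), -1) = Pow(Add(Add(37, Pow(35, Rational(1, 2))), -105), -1) = Pow(Add(-68, Pow(35, Rational(1, 2))), -1)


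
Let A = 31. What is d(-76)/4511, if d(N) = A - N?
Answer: 107/4511 ≈ 0.023720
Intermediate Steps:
d(N) = 31 - N
d(-76)/4511 = (31 - 1*(-76))/4511 = (31 + 76)*(1/4511) = 107*(1/4511) = 107/4511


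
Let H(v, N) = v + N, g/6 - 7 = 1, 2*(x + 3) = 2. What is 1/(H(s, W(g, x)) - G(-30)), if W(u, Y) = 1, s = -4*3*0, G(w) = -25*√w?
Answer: 1/18751 - 25*I*√30/18751 ≈ 5.333e-5 - 0.0073026*I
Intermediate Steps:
x = -2 (x = -3 + (½)*2 = -3 + 1 = -2)
g = 48 (g = 42 + 6*1 = 42 + 6 = 48)
s = 0 (s = -12*0 = 0)
H(v, N) = N + v
1/(H(s, W(g, x)) - G(-30)) = 1/((1 + 0) - (-25)*√(-30)) = 1/(1 - (-25)*I*√30) = 1/(1 + 25*I*√30)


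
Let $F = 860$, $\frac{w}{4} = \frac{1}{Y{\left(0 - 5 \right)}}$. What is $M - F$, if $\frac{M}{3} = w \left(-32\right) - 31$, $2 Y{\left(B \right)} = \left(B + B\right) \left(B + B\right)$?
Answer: $- \frac{24017}{25} \approx -960.68$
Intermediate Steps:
$Y{\left(B \right)} = 2 B^{2}$ ($Y{\left(B \right)} = \frac{\left(B + B\right) \left(B + B\right)}{2} = \frac{2 B 2 B}{2} = \frac{4 B^{2}}{2} = 2 B^{2}$)
$w = \frac{2}{25}$ ($w = \frac{4}{2 \left(0 - 5\right)^{2}} = \frac{4}{2 \left(-5\right)^{2}} = \frac{4}{2 \cdot 25} = \frac{4}{50} = 4 \cdot \frac{1}{50} = \frac{2}{25} \approx 0.08$)
$M = - \frac{2517}{25}$ ($M = 3 \left(\frac{2}{25} \left(-32\right) - 31\right) = 3 \left(- \frac{64}{25} - 31\right) = 3 \left(- \frac{839}{25}\right) = - \frac{2517}{25} \approx -100.68$)
$M - F = - \frac{2517}{25} - 860 = - \frac{24017}{25}$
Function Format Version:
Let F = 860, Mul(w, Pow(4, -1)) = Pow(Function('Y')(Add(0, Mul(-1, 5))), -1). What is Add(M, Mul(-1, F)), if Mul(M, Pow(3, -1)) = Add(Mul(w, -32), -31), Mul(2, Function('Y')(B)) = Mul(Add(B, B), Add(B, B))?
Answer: Rational(-24017, 25) ≈ -960.68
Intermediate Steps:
Function('Y')(B) = Mul(2, Pow(B, 2)) (Function('Y')(B) = Mul(Rational(1, 2), Mul(Add(B, B), Add(B, B))) = Mul(Rational(1, 2), Mul(Mul(2, B), Mul(2, B))) = Mul(Rational(1, 2), Mul(4, Pow(B, 2))) = Mul(2, Pow(B, 2)))
w = Rational(2, 25) (w = Mul(4, Pow(Mul(2, Pow(Add(0, Mul(-1, 5)), 2)), -1)) = Mul(4, Pow(Mul(2, Pow(Add(0, -5), 2)), -1)) = Mul(4, Pow(Mul(2, Pow(-5, 2)), -1)) = Mul(4, Pow(Mul(2, 25), -1)) = Mul(4, Pow(50, -1)) = Mul(4, Rational(1, 50)) = Rational(2, 25) ≈ 0.080000)
M = Rational(-2517, 25) (M = Mul(3, Add(Mul(Rational(2, 25), -32), -31)) = Mul(3, Add(Rational(-64, 25), -31)) = Mul(3, Rational(-839, 25)) = Rational(-2517, 25) ≈ -100.68)
Add(M, Mul(-1, F)) = Add(Rational(-2517, 25), Mul(-1, 860)) = Add(Rational(-2517, 25), -860) = Rational(-24017, 25)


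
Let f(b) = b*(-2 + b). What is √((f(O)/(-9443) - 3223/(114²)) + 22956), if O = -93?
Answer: √73687920946997/56658 ≈ 151.51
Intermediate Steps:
√((f(O)/(-9443) - 3223/(114²)) + 22956) = √((-93*(-2 - 93)/(-9443) - 3223/(114²)) + 22956) = √((-93*(-95)*(-1/9443) - 3223/12996) + 22956) = √((8835*(-1/9443) - 3223*1/12996) + 22956) = √((-465/497 - 3223/12996) + 22956) = √(-7644971/6459012 + 22956) = √(148265434501/6459012) = √73687920946997/56658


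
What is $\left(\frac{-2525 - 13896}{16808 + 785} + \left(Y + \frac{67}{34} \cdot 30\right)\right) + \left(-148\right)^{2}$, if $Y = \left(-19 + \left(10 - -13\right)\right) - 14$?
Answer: $\frac{6565481222}{299081} \approx 21952.0$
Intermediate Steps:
$Y = -10$ ($Y = \left(-19 + \left(10 + 13\right)\right) - 14 = \left(-19 + 23\right) - 14 = 4 - 14 = -10$)
$\left(\frac{-2525 - 13896}{16808 + 785} + \left(Y + \frac{67}{34} \cdot 30\right)\right) + \left(-148\right)^{2} = \left(\frac{-2525 - 13896}{16808 + 785} - \left(10 - \frac{67}{34} \cdot 30\right)\right) + \left(-148\right)^{2} = \left(- \frac{16421}{17593} - \left(10 - 67 \cdot \frac{1}{34} \cdot 30\right)\right) + 21904 = \left(\left(-16421\right) \frac{1}{17593} + \left(-10 + \frac{67}{34} \cdot 30\right)\right) + 21904 = \left(- \frac{16421}{17593} + \left(-10 + \frac{1005}{17}\right)\right) + 21904 = \left(- \frac{16421}{17593} + \frac{835}{17}\right) + 21904 = \frac{14410998}{299081} + 21904 = \frac{6565481222}{299081}$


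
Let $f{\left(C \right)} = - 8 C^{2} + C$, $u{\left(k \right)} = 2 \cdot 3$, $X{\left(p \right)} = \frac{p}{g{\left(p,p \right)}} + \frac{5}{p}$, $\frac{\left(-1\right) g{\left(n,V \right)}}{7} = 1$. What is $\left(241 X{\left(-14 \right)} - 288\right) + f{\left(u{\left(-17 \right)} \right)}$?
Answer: $- \frac{2437}{14} \approx -174.07$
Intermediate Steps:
$g{\left(n,V \right)} = -7$ ($g{\left(n,V \right)} = \left(-7\right) 1 = -7$)
$X{\left(p \right)} = \frac{5}{p} - \frac{p}{7}$ ($X{\left(p \right)} = \frac{p}{-7} + \frac{5}{p} = p \left(- \frac{1}{7}\right) + \frac{5}{p} = - \frac{p}{7} + \frac{5}{p} = \frac{5}{p} - \frac{p}{7}$)
$u{\left(k \right)} = 6$
$f{\left(C \right)} = C - 8 C^{2}$
$\left(241 X{\left(-14 \right)} - 288\right) + f{\left(u{\left(-17 \right)} \right)} = \left(241 \left(\frac{5}{-14} - -2\right) - 288\right) + 6 \left(1 - 48\right) = \left(241 \left(5 \left(- \frac{1}{14}\right) + 2\right) - 288\right) + 6 \left(1 - 48\right) = \left(241 \left(- \frac{5}{14} + 2\right) - 288\right) + 6 \left(-47\right) = \left(241 \cdot \frac{23}{14} - 288\right) - 282 = \left(\frac{5543}{14} - 288\right) - 282 = \frac{1511}{14} - 282 = - \frac{2437}{14}$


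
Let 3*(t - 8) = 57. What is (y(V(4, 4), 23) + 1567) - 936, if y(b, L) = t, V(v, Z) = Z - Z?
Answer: 658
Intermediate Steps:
V(v, Z) = 0
t = 27 (t = 8 + (⅓)*57 = 8 + 19 = 27)
y(b, L) = 27
(y(V(4, 4), 23) + 1567) - 936 = (27 + 1567) - 936 = 1594 - 936 = 658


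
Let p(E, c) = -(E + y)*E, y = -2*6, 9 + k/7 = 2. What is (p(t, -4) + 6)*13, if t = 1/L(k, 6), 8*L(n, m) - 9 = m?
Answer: 35438/225 ≈ 157.50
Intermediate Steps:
k = -49 (k = -63 + 7*2 = -63 + 14 = -49)
L(n, m) = 9/8 + m/8
t = 8/15 (t = 1/(9/8 + (⅛)*6) = 1/(9/8 + ¾) = 1/(15/8) = 8/15 ≈ 0.53333)
y = -12
p(E, c) = -E*(-12 + E) (p(E, c) = -(E - 12)*E = -(-12 + E)*E = -E*(-12 + E))
(p(t, -4) + 6)*13 = (8*(12 - 1*8/15)/15 + 6)*13 = (8*(12 - 8/15)/15 + 6)*13 = ((8/15)*(172/15) + 6)*13 = (1376/225 + 6)*13 = (2726/225)*13 = 35438/225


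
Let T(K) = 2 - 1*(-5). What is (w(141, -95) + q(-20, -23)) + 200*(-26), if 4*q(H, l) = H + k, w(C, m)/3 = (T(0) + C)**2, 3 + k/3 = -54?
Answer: 241857/4 ≈ 60464.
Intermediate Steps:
k = -171 (k = -9 + 3*(-54) = -9 - 162 = -171)
T(K) = 7 (T(K) = 2 + 5 = 7)
w(C, m) = 3*(7 + C)**2
q(H, l) = -171/4 + H/4 (q(H, l) = (H - 171)/4 = (-171 + H)/4 = -171/4 + H/4)
(w(141, -95) + q(-20, -23)) + 200*(-26) = (3*(7 + 141)**2 + (-171/4 + (1/4)*(-20))) + 200*(-26) = (3*148**2 + (-171/4 - 5)) - 5200 = (3*21904 - 191/4) - 5200 = (65712 - 191/4) - 5200 = 262657/4 - 5200 = 241857/4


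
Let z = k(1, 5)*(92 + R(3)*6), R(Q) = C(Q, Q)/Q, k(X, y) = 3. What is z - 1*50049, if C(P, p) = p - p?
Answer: -49773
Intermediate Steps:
C(P, p) = 0
R(Q) = 0 (R(Q) = 0/Q = 0)
z = 276 (z = 3*(92 + 0*6) = 3*(92 + 0) = 3*92 = 276)
z - 1*50049 = 276 - 1*50049 = 276 - 50049 = -49773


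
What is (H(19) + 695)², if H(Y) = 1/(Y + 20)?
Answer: 734735236/1521 ≈ 4.8306e+5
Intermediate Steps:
H(Y) = 1/(20 + Y)
(H(19) + 695)² = (1/(20 + 19) + 695)² = (1/39 + 695)² = (27106/39)² = 734735236/1521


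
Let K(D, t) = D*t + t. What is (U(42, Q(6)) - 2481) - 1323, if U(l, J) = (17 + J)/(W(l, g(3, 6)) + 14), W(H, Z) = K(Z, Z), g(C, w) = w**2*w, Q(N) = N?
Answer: -178354321/46886 ≈ -3804.0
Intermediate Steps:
g(C, w) = w**3
K(D, t) = t + D*t
W(H, Z) = Z*(1 + Z)
U(l, J) = 1/2758 + J/46886 (U(l, J) = (17 + J)/(6**3*(1 + 6**3) + 14) = (17 + J)/(216*(1 + 216) + 14) = (17 + J)/(216*217 + 14) = (17 + J)/(46872 + 14) = (17 + J)/46886 = (17 + J)*(1/46886) = 1/2758 + J/46886)
(U(42, Q(6)) - 2481) - 1323 = ((1/2758 + (1/46886)*6) - 2481) - 1323 = ((1/2758 + 3/23443) - 2481) - 1323 = (23/46886 - 2481) - 1323 = -116324143/46886 - 1323 = -178354321/46886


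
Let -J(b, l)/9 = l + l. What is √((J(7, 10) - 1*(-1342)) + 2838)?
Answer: 20*√10 ≈ 63.246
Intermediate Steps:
J(b, l) = -18*l (J(b, l) = -9*(l + l) = -18*l)
√((J(7, 10) - 1*(-1342)) + 2838) = √((-18*10 - 1*(-1342)) + 2838) = √((-180 + 1342) + 2838) = √(1162 + 2838) = √4000 = 20*√10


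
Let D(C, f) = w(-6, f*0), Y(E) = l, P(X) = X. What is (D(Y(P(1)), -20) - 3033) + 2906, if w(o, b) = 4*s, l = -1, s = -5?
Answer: -147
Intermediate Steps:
Y(E) = -1
w(o, b) = -20 (w(o, b) = 4*(-5) = -20)
D(C, f) = -20
(D(Y(P(1)), -20) - 3033) + 2906 = (-20 - 3033) + 2906 = -3053 + 2906 = -147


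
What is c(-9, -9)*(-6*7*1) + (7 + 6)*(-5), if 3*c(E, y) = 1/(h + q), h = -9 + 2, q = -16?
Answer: -1481/23 ≈ -64.391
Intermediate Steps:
h = -7
c(E, y) = -1/69 (c(E, y) = 1/(3*(-7 - 16)) = (1/3)/(-23) = (1/3)*(-1/23) = -1/69)
c(-9, -9)*(-6*7*1) + (7 + 6)*(-5) = -(-6*7)/69 + (7 + 6)*(-5) = -(-14)/23 + 13*(-5) = -1/69*(-42) - 65 = 14/23 - 65 = -1481/23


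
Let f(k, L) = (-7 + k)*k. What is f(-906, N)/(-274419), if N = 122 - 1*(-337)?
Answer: -275726/91473 ≈ -3.0143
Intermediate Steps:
N = 459 (N = 122 + 337 = 459)
f(k, L) = k*(-7 + k)
f(-906, N)/(-274419) = -906*(-7 - 906)/(-274419) = -906*(-913)*(-1/274419) = 827178*(-1/274419) = -275726/91473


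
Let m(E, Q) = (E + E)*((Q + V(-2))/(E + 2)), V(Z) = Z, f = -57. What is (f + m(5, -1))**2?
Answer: 184041/49 ≈ 3755.9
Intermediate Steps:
m(E, Q) = 2*E*(-2 + Q)/(2 + E) (m(E, Q) = (E + E)*((Q - 2)/(E + 2)) = (2*E)*((-2 + Q)/(2 + E)) = 2*E*(-2 + Q)/(2 + E))
(f + m(5, -1))**2 = (-57 + 2*5*(-2 - 1)/(2 + 5))**2 = (-57 + 2*5*(-3)/7)**2 = (-57 + 2*5*(1/7)*(-3))**2 = (-57 - 30/7)**2 = (-429/7)**2 = 184041/49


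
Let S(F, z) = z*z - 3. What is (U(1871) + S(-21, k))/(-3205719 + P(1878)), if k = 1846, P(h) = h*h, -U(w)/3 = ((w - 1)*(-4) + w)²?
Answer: -18194986/64233 ≈ -283.27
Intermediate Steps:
U(w) = -3*(4 - 3*w)² (U(w) = -3*((w - 1)*(-4) + w)² = -3*((-1 + w)*(-4) + w)² = -3*((4 - 4*w) + w)² = -3*(4 - 3*w)²)
P(h) = h²
S(F, z) = -3 + z² (S(F, z) = z² - 3 = -3 + z²)
(U(1871) + S(-21, k))/(-3205719 + P(1878)) = (-3*(-4 + 3*1871)² + (-3 + 1846²))/(-3205719 + 1878²) = (-3*(-4 + 5613)² + (-3 + 3407716))/(-3205719 + 3526884) = (-3*5609² + 3407713)/321165 = (-3*31460881 + 3407713)*(1/321165) = (-94382643 + 3407713)*(1/321165) = -90974930*1/321165 = -18194986/64233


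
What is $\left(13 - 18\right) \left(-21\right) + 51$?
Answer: $156$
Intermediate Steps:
$\left(13 - 18\right) \left(-21\right) + 51 = \left(-5\right) \left(-21\right) + 51 = 105 + 51 = 156$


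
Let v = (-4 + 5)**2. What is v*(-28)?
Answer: -28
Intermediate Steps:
v = 1 (v = 1**2 = 1)
v*(-28) = 1*(-28) = -28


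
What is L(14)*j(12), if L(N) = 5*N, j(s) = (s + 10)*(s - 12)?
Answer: 0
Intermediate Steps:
j(s) = (-12 + s)*(10 + s) (j(s) = (10 + s)*(-12 + s) = (-12 + s)*(10 + s))
L(14)*j(12) = (5*14)*(-120 + 12² - 2*12) = 70*(-120 + 144 - 24) = 70*0 = 0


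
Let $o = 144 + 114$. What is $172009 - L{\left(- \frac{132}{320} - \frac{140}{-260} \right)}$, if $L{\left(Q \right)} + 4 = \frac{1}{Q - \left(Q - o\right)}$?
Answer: $\frac{44379353}{258} \approx 1.7201 \cdot 10^{5}$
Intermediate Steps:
$o = 258$
$L{\left(Q \right)} = - \frac{1031}{258}$ ($L{\left(Q \right)} = -4 + \frac{1}{Q - \left(-258 + Q\right)} = -4 + \frac{1}{258} = - \frac{1031}{258}$)
$172009 - L{\left(- \frac{132}{320} - \frac{140}{-260} \right)} = 172009 - - \frac{1031}{258} = 172009 + \frac{1031}{258} = \frac{44379353}{258}$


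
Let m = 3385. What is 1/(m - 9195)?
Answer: -1/5810 ≈ -0.00017212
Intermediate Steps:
1/(m - 9195) = 1/(3385 - 9195) = 1/(-5810) = -1/5810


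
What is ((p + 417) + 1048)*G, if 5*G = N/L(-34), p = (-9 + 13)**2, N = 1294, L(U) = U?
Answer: -958207/85 ≈ -11273.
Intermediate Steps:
p = 16 (p = 4**2 = 16)
G = -647/85 (G = (1294/(-34))/5 = (1294*(-1/34))/5 = (1/5)*(-647/17) = -647/85 ≈ -7.6118)
((p + 417) + 1048)*G = ((16 + 417) + 1048)*(-647/85) = (433 + 1048)*(-647/85) = 1481*(-647/85) = -958207/85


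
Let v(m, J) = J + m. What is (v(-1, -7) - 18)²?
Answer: 676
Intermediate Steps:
(v(-1, -7) - 18)² = ((-7 - 1) - 18)² = (-8 - 18)² = (-26)² = 676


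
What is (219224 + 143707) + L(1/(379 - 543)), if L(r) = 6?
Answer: 362937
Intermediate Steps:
(219224 + 143707) + L(1/(379 - 543)) = (219224 + 143707) + 6 = 362931 + 6 = 362937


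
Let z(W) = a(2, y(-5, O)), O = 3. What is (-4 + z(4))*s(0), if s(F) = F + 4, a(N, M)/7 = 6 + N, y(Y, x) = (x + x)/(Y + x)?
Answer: 208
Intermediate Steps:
y(Y, x) = 2*x/(Y + x) (y(Y, x) = (2*x)/(Y + x) = 2*x/(Y + x))
a(N, M) = 42 + 7*N (a(N, M) = 7*(6 + N) = 42 + 7*N)
z(W) = 56 (z(W) = 42 + 7*2 = 42 + 14 = 56)
s(F) = 4 + F
(-4 + z(4))*s(0) = (-4 + 56)*(4 + 0) = 52*4 = 208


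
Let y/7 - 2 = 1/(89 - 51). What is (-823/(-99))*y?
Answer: 40327/342 ≈ 117.92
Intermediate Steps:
y = 539/38 (y = 14 + 7/(89 - 51) = 14 + 7/38 = 539/38 ≈ 14.184)
(-823/(-99))*y = -823/(-99)*(539/38) = -823*(-1/99)*(539/38) = (823/99)*(539/38) = 40327/342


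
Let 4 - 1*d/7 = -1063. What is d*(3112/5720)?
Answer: 264131/65 ≈ 4063.6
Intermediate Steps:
d = 7469 (d = 28 - 7*(-1063) = 28 + 7441 = 7469)
d*(3112/5720) = 7469*(3112/5720) = 7469*(3112*(1/5720)) = 7469*(389/715) = 264131/65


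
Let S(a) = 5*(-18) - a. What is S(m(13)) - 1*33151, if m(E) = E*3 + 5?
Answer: -33285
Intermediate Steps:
m(E) = 5 + 3*E (m(E) = 3*E + 5 = 5 + 3*E)
S(a) = -90 - a
S(m(13)) - 1*33151 = (-90 - (5 + 3*13)) - 1*33151 = (-90 - (5 + 39)) - 33151 = (-90 - 1*44) - 33151 = (-90 - 44) - 33151 = -134 - 33151 = -33285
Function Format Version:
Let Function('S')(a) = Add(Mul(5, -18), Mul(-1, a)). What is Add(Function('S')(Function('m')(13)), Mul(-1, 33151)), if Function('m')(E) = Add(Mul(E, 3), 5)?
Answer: -33285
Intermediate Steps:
Function('m')(E) = Add(5, Mul(3, E)) (Function('m')(E) = Add(Mul(3, E), 5) = Add(5, Mul(3, E)))
Function('S')(a) = Add(-90, Mul(-1, a))
Add(Function('S')(Function('m')(13)), Mul(-1, 33151)) = Add(Add(-90, Mul(-1, Add(5, Mul(3, 13)))), Mul(-1, 33151)) = Add(Add(-90, Mul(-1, Add(5, 39))), -33151) = Add(Add(-90, Mul(-1, 44)), -33151) = Add(Add(-90, -44), -33151) = Add(-134, -33151) = -33285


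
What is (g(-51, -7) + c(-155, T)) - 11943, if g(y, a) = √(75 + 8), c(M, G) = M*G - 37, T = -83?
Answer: 885 + √83 ≈ 894.11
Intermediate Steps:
c(M, G) = -37 + G*M (c(M, G) = G*M - 37 = -37 + G*M)
g(y, a) = √83
(g(-51, -7) + c(-155, T)) - 11943 = (√83 + (-37 - 83*(-155))) - 11943 = (√83 + (-37 + 12865)) - 11943 = (√83 + 12828) - 11943 = (12828 + √83) - 11943 = 885 + √83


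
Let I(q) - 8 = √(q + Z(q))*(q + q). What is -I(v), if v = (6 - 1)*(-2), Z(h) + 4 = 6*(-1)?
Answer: -8 + 40*I*√5 ≈ -8.0 + 89.443*I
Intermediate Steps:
Z(h) = -10 (Z(h) = -4 + 6*(-1) = -4 - 6 = -10)
v = -10 (v = 5*(-2) = -10)
I(q) = 8 + 2*q*√(-10 + q) (I(q) = 8 + √(q - 10)*(q + q) = 8 + √(-10 + q)*(2*q) = 8 + 2*q*√(-10 + q))
-I(v) = -(8 + 2*(-10)*√(-10 - 10)) = -(8 + 2*(-10)*√(-20)) = -(8 + 2*(-10)*(2*I*√5)) = -(8 - 40*I*√5) = -8 + 40*I*√5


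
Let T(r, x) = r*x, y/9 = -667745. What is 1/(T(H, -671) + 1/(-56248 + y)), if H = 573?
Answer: -6065953/2332255807300 ≈ -2.6009e-6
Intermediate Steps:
y = -6009705 (y = 9*(-667745) = -6009705)
1/(T(H, -671) + 1/(-56248 + y)) = 1/(573*(-671) + 1/(-56248 - 6009705)) = 1/(-384483 + 1/(-6065953)) = 1/(-384483 - 1/6065953) = 1/(-2332255807300/6065953) = -6065953/2332255807300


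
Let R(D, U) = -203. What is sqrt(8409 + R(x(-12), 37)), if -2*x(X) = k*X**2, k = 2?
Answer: sqrt(8206) ≈ 90.587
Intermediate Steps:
x(X) = -X**2
sqrt(8409 + R(x(-12), 37)) = sqrt(8409 - 203) = sqrt(8206)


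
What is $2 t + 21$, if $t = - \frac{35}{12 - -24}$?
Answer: $\frac{343}{18} \approx 19.056$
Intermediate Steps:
$t = - \frac{35}{36}$ ($t = - \frac{35}{12 + 24} = - \frac{35}{36} \approx -0.97222$)
$2 t + 21 = 2 \left(- \frac{35}{36}\right) + 21 = - \frac{35}{18} + 21 = \frac{343}{18}$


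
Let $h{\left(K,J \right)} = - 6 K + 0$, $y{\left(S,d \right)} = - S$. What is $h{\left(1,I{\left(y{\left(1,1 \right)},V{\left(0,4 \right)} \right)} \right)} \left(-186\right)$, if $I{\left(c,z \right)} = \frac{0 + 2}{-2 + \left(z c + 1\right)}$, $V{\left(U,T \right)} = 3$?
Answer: $1116$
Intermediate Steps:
$I{\left(c,z \right)} = \frac{2}{-1 + c z}$ ($I{\left(c,z \right)} = \frac{2}{-2 + \left(c z + 1\right)} = \frac{2}{-2 + \left(1 + c z\right)} = \frac{2}{-1 + c z}$)
$h{\left(K,J \right)} = - 6 K$
$h{\left(1,I{\left(y{\left(1,1 \right)},V{\left(0,4 \right)} \right)} \right)} \left(-186\right) = \left(-6\right) 1 \left(-186\right) = \left(-6\right) \left(-186\right) = 1116$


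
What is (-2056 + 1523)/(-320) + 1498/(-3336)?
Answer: 162341/133440 ≈ 1.2166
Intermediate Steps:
(-2056 + 1523)/(-320) + 1498/(-3336) = -533*(-1/320) + 1498*(-1/3336) = 533/320 - 749/1668 = 162341/133440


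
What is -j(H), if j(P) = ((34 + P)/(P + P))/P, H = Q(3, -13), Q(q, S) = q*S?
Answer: 5/3042 ≈ 0.0016437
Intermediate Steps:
Q(q, S) = S*q
H = -39 (H = -13*3 = -39)
j(P) = (34 + P)/(2*P²) (j(P) = ((34 + P)/((2*P)))/P = ((34 + P)*(1/(2*P)))/P = ((34 + P)/(2*P))/P = (34 + P)/(2*P²))
-j(H) = -(34 - 39)/(2*(-39)²) = -(-5)/(2*1521) = -1*(-5/3042) = 5/3042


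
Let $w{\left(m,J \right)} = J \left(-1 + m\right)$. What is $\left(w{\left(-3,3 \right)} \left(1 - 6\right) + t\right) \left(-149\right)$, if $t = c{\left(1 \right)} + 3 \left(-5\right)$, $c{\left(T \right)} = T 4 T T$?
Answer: $-7301$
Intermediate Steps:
$c{\left(T \right)} = 4 T^{3}$ ($c{\left(T \right)} = 4 T T T = 4 T^{2} T = 4 T^{3}$)
$t = -11$ ($t = 4 \cdot 1^{3} + 3 \left(-5\right) = 4 \cdot 1 - 15 = 4 - 15 = -11$)
$\left(w{\left(-3,3 \right)} \left(1 - 6\right) + t\right) \left(-149\right) = \left(3 \left(-1 - 3\right) \left(1 - 6\right) - 11\right) \left(-149\right) = \left(3 \left(-4\right) \left(-5\right) - 11\right) \left(-149\right) = \left(\left(-12\right) \left(-5\right) - 11\right) \left(-149\right) = \left(60 - 11\right) \left(-149\right) = 49 \left(-149\right) = -7301$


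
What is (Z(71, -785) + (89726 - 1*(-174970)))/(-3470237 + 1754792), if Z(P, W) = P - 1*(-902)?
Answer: -265669/1715445 ≈ -0.15487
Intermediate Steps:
Z(P, W) = 902 + P (Z(P, W) = P + 902 = 902 + P)
(Z(71, -785) + (89726 - 1*(-174970)))/(-3470237 + 1754792) = ((902 + 71) + (89726 - 1*(-174970)))/(-3470237 + 1754792) = (973 + (89726 + 174970))/(-1715445) = (973 + 264696)*(-1/1715445) = 265669*(-1/1715445) = -265669/1715445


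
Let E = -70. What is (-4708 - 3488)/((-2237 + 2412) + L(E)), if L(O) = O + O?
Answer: -8196/35 ≈ -234.17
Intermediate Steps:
L(O) = 2*O
(-4708 - 3488)/((-2237 + 2412) + L(E)) = (-4708 - 3488)/((-2237 + 2412) + 2*(-70)) = -8196/(175 - 140) = -8196/35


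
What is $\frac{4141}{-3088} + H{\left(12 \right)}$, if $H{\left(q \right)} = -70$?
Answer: $- \frac{220301}{3088} \approx -71.341$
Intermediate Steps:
$\frac{4141}{-3088} + H{\left(12 \right)} = \frac{4141}{-3088} - 70 = 4141 \left(- \frac{1}{3088}\right) - 70 = - \frac{4141}{3088} - 70 = - \frac{220301}{3088}$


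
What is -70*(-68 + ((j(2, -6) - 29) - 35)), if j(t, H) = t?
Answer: 9100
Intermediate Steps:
-70*(-68 + ((j(2, -6) - 29) - 35)) = -70*(-68 + ((2 - 29) - 35)) = -70*(-68 + (-27 - 35)) = -70*(-68 - 62) = -70*(-130) = 9100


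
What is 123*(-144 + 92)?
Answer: -6396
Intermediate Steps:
123*(-144 + 92) = 123*(-52) = -6396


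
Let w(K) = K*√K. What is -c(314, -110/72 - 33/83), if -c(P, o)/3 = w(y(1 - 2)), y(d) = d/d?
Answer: 3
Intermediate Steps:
y(d) = 1
w(K) = K^(3/2)
c(P, o) = -3 (c(P, o) = -3*1^(3/2) = -3*1 = -3)
-c(314, -110/72 - 33/83) = -1*(-3) = 3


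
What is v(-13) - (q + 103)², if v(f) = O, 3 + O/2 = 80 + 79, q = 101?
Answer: -41304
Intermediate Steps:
O = 312 (O = -6 + 2*(80 + 79) = -6 + 2*159 = -6 + 318 = 312)
v(f) = 312
v(-13) - (q + 103)² = 312 - (101 + 103)² = 312 - 1*204² = 312 - 1*41616 = 312 - 41616 = -41304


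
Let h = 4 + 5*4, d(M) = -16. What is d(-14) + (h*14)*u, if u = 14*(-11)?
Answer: -51760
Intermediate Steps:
h = 24 (h = 4 + 20 = 24)
u = -154
d(-14) + (h*14)*u = -16 + (24*14)*(-154) = -16 + 336*(-154) = -16 - 51744 = -51760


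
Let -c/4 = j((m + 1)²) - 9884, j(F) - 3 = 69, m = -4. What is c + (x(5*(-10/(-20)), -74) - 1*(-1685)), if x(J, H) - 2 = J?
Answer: 81875/2 ≈ 40938.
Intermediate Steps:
j(F) = 72 (j(F) = 3 + 69 = 72)
x(J, H) = 2 + J
c = 39248 (c = -4*(72 - 9884) = -4*(-9812) = 39248)
c + (x(5*(-10/(-20)), -74) - 1*(-1685)) = 39248 + ((2 + 5*(-10/(-20))) - 1*(-1685)) = 39248 + ((2 + 5*(-10*(-1/20))) + 1685) = 39248 + ((2 + 5*(½)) + 1685) = 39248 + ((2 + 5/2) + 1685) = 39248 + (9/2 + 1685) = 39248 + 3379/2 = 81875/2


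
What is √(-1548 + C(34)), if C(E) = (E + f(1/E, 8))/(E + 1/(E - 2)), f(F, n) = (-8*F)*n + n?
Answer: 10*I*√4868171/561 ≈ 39.33*I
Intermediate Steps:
f(F, n) = n - 8*F*n (f(F, n) = -8*F*n + n = n - 8*F*n)
C(E) = (8 + E - 64/E)/(E + 1/(-2 + E)) (C(E) = (E + 8*(1 - 8/E))/(E + 1/(E - 2)) = (E + (8 - 64/E))/(E + 1/(-2 + E)) = (8 + E - 64/E)/(E + 1/(-2 + E)))
√(-1548 + C(34)) = √(-1548 + (128 + 34³ - 80*34 + 6*34²)/(34*(1 + 34² - 2*34))) = √(-1548 + (128 + 39304 - 2720 + 6*1156)/(34*(1 + 1156 - 68))) = √(-1548 + (1/34)*(128 + 39304 - 2720 + 6936)/1089) = √(-1548 + (1/34)*(1/1089)*43648) = √(-1548 + 1984/1683) = √(-2603300/1683) = 10*I*√4868171/561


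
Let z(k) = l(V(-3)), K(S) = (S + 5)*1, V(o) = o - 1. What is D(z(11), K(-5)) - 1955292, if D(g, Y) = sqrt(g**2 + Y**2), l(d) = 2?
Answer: -1955290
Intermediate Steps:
V(o) = -1 + o
K(S) = 5 + S (K(S) = (5 + S)*1 = 5 + S)
z(k) = 2
D(g, Y) = sqrt(Y**2 + g**2)
D(z(11), K(-5)) - 1955292 = sqrt((5 - 5)**2 + 2**2) - 1955292 = sqrt(0**2 + 4) - 1955292 = sqrt(0 + 4) - 1955292 = sqrt(4) - 1955292 = 2 - 1955292 = -1955290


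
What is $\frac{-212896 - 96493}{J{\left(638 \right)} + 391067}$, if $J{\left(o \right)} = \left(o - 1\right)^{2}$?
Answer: $- \frac{309389}{796836} \approx -0.38827$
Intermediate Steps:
$J{\left(o \right)} = \left(-1 + o\right)^{2}$
$\frac{-212896 - 96493}{J{\left(638 \right)} + 391067} = \frac{-212896 - 96493}{\left(-1 + 638\right)^{2} + 391067} = - \frac{309389}{637^{2} + 391067} = - \frac{309389}{405769 + 391067} = - \frac{309389}{796836}$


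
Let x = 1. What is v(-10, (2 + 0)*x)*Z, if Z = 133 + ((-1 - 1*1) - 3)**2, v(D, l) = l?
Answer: 316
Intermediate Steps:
Z = 158 (Z = 133 + ((-1 - 1) - 3)**2 = 133 + (-2 - 3)**2 = 133 + (-5)**2 = 133 + 25 = 158)
v(-10, (2 + 0)*x)*Z = ((2 + 0)*1)*158 = (2*1)*158 = 2*158 = 316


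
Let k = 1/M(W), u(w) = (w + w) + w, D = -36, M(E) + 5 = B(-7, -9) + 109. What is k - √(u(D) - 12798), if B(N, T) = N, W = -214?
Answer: 1/97 - 3*I*√1434 ≈ 0.010309 - 113.6*I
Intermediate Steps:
M(E) = 97 (M(E) = -5 + (-7 + 109) = -5 + 102 = 97)
u(w) = 3*w (u(w) = 2*w + w = 3*w)
k = 1/97 ≈ 0.010309
k - √(u(D) - 12798) = 1/97 - √(3*(-36) - 12798) = 1/97 - √(-108 - 12798) = 1/97 - √(-12906) = 1/97 - 3*I*√1434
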